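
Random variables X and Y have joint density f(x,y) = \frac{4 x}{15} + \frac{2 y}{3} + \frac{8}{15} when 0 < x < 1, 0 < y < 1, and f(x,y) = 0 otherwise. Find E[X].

E[X] = ∫_0^1 ∫_0^1 x × f(x,y) dy dx
= ∫_0^1 ∫_0^1 x × (\frac{4 x}{15} + \frac{2 y}{3} + \frac{8}{15}) dy dx
= \frac{47}{90}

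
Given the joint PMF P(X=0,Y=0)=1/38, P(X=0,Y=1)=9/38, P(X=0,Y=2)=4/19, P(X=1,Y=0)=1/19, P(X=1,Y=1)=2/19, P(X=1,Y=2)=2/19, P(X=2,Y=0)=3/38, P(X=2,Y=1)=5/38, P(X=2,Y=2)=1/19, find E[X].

First find marginal of X:
P(X=0) = 9/19
P(X=1) = 5/19
P(X=2) = 5/19
E[X] = 0 × 9/19 + 1 × 5/19 + 2 × 5/19 = 15/19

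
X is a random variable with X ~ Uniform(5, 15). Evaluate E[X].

For X ~ Uniform(5, 15), the expected value is:
E[X] = 10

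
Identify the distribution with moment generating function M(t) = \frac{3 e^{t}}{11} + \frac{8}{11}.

The MGF M(t) = \frac{3 e^{t}}{11} + \frac{8}{11} is the standard form for the Bernoulli distribution.
Comparing with the known MGF formula identifies: Bernoulli(p=3/11)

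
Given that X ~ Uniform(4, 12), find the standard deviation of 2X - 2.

For X ~ Uniform(4, 12):
Var(X) = \frac{16}{3}
SD(X) = √(Var(X)) = √(\frac{16}{3}) = \frac{4 \sqrt{3}}{3}
SD(2X - 2) = |2| × SD(X) = 2 × \frac{4 \sqrt{3}}{3} = \frac{8 \sqrt{3}}{3}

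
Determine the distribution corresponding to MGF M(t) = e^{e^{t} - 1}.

The MGF M(t) = e^{e^{t} - 1} is the standard form for the Poisson distribution.
Comparing with the known MGF formula identifies: Poisson(λ=1)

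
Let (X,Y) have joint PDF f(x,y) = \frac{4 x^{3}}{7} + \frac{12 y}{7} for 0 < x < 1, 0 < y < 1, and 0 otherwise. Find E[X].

E[X] = ∫_0^1 ∫_0^1 x × f(x,y) dy dx
= ∫_0^1 ∫_0^1 x × (\frac{4 x^{3}}{7} + \frac{12 y}{7}) dy dx
= \frac{19}{35}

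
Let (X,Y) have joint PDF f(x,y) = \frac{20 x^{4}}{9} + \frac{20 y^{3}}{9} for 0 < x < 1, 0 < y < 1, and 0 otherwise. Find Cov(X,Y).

E[XY] = ∫∫ xy × f(x,y) dx dy = \frac{11}{27}
E[X] = \frac{35}{54}
E[Y] = \frac{2}{3}
Cov(X,Y) = E[XY] - E[X]E[Y] = - \frac{2}{81}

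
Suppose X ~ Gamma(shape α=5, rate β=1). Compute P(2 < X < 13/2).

P(2 < X < 13/2) = ∫_{2}^{13/2} f(x) dx
where f(x) = \frac{x^{4} e^{- x}}{24}
= - \frac{19043}{128 e^{\frac{13}{2}}} + \frac{7}{e^{2}}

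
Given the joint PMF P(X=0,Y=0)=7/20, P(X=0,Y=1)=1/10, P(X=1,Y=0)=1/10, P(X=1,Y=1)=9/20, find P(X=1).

P(X=1) = P(X=1,Y=0) + P(X=1,Y=1)
= 1/10 + 9/20
= 11/20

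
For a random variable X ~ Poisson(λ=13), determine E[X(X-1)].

E[X(X-1)] = E[X² - X] = E[X²] - E[X]
E[X] = 13
E[X²] = Var(X) + (E[X])² = 13 + (13)² = 182
E[X(X-1)] = 182 - 13 = 169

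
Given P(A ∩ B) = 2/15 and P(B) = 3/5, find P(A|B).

P(A|B) = P(A ∩ B) / P(B)
= (2/15) / (3/5)
= 2/9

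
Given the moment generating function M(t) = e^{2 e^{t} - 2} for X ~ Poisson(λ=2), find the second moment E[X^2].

To find E[X^2], compute M^(2)(0):
M^(1)(t) = 2 e^{t} e^{2 e^{t} - 2}
M^(2)(t) = 4 e^{2 t} e^{2 e^{t} - 2} + 2 e^{t} e^{2 e^{t} - 2}
M^(2)(0) = 6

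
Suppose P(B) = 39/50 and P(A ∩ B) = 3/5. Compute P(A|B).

P(A|B) = P(A ∩ B) / P(B)
= (3/5) / (39/50)
= 10/13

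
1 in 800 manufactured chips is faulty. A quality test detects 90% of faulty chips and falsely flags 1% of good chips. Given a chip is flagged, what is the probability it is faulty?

Let D = the rare event, + = positive/flagged.
P(D) = 1/800
P(+|D) = 90/100 = 9/10
P(+|D') = 1/100
P(+) = P(+|D)P(D) + P(+|D')P(D')
     = \frac{9}{10} × \frac{1}{800} + \frac{1}{100} × \frac{799}{800}
     = \frac{889}{80000}
P(D|+) = P(+|D)P(D)/P(+) = \frac{90}{889}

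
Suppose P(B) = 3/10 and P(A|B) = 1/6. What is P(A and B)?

By definition, P(A|B) = P(A ∩ B) / P(B)
So P(A ∩ B) = P(A|B) × P(B)
= 1/6 × 3/10
= 1/20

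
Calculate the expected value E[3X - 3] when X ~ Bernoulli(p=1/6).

For X ~ Bernoulli(p=1/6):
E[X] = \frac{1}{6}
E[3X - 3] = 3 × E[X] - 3 = - \frac{5}{2}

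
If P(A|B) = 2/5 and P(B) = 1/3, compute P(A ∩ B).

By definition, P(A|B) = P(A ∩ B) / P(B)
So P(A ∩ B) = P(A|B) × P(B)
= 2/5 × 1/3
= 2/15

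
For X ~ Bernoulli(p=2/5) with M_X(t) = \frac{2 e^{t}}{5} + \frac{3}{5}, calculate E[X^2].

To find E[X^2], compute M^(2)(0):
M^(1)(t) = \frac{2 e^{t}}{5}
M^(2)(t) = \frac{2 e^{t}}{5}
M^(2)(0) = \frac{2}{5}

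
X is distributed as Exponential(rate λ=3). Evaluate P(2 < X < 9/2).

P(2 < X < 9/2) = ∫_{2}^{9/2} f(x) dx
where f(x) = 3 e^{- 3 x}
= - \frac{1}{e^{\frac{27}{2}}} + e^{-6}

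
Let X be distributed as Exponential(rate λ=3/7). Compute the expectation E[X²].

Using the identity E[X²] = Var(X) + (E[X])²:
E[X] = \frac{7}{3}
Var(X) = \frac{49}{9}
E[X²] = \frac{49}{9} + (\frac{7}{3})²
= \frac{98}{9}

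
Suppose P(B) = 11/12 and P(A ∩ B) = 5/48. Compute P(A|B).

P(A|B) = P(A ∩ B) / P(B)
= (5/48) / (11/12)
= 5/44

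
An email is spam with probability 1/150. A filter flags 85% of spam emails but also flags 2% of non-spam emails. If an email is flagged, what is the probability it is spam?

Let D = the rare event, + = positive/flagged.
P(D) = 1/150
P(+|D) = 85/100 = 17/20
P(+|D') = 2/100 = 1/50
P(+) = P(+|D)P(D) + P(+|D')P(D')
     = \frac{17}{20} × \frac{1}{150} + \frac{1}{50} × \frac{149}{150}
     = \frac{383}{15000}
P(D|+) = P(+|D)P(D)/P(+) = \frac{85}{383}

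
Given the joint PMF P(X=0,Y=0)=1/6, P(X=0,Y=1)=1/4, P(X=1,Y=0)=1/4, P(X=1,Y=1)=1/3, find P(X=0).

P(X=0) = P(X=0,Y=0) + P(X=0,Y=1)
= 1/6 + 1/4
= 5/12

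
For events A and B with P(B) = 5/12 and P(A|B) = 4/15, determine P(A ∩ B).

By definition, P(A|B) = P(A ∩ B) / P(B)
So P(A ∩ B) = P(A|B) × P(B)
= 4/15 × 5/12
= 1/9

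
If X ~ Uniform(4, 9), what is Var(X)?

For X ~ Uniform(4, 9):
Var(X) = \frac{25}{12}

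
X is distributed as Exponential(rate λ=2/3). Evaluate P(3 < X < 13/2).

P(3 < X < 13/2) = ∫_{3}^{13/2} f(x) dx
where f(x) = \frac{2 e^{- \frac{2 x}{3}}}{3}
= - \frac{1}{e^{\frac{13}{3}}} + e^{-2}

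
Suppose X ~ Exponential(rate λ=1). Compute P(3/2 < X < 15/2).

P(3/2 < X < 15/2) = ∫_{3/2}^{15/2} f(x) dx
where f(x) = e^{- x}
= - \frac{1 - e^{6}}{e^{\frac{15}{2}}}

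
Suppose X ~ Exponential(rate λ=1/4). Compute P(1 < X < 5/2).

P(1 < X < 5/2) = ∫_{1}^{5/2} f(x) dx
where f(x) = \frac{e^{- \frac{x}{4}}}{4}
= - \frac{1}{e^{\frac{5}{8}}} + e^{- \frac{1}{4}}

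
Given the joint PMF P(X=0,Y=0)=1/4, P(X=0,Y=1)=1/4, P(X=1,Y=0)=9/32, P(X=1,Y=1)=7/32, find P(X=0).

P(X=0) = P(X=0,Y=0) + P(X=0,Y=1)
= 1/4 + 1/4
= 1/2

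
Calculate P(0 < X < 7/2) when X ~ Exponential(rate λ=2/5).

P(0 < X < 7/2) = ∫_{0}^{7/2} f(x) dx
where f(x) = \frac{2 e^{- \frac{2 x}{5}}}{5}
= 1 - e^{- \frac{7}{5}}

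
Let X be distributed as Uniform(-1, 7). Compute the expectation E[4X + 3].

For X ~ Uniform(-1, 7):
E[X] = 3
E[4X + 3] = 4 × E[X] + 3 = 15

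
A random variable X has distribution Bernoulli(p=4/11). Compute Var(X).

For X ~ Bernoulli(p=4/11):
Var(X) = \frac{28}{121}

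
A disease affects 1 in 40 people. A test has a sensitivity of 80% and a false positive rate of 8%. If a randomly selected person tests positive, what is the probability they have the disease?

Let D = the rare event, + = positive/flagged.
P(D) = 1/40
P(+|D) = 80/100 = 4/5
P(+|D') = 8/100 = 2/25
P(+) = P(+|D)P(D) + P(+|D')P(D')
     = \frac{4}{5} × \frac{1}{40} + \frac{2}{25} × \frac{39}{40}
     = \frac{49}{500}
P(D|+) = P(+|D)P(D)/P(+) = \frac{10}{49}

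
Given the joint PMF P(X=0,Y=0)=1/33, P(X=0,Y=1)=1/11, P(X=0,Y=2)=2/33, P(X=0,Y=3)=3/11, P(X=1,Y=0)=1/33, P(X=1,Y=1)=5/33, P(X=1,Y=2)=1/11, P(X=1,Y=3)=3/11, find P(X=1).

P(X=1) = P(X=1,Y=0) + P(X=1,Y=1) + P(X=1,Y=2) + P(X=1,Y=3)
= 1/33 + 5/33 + 1/11 + 3/11
= 6/11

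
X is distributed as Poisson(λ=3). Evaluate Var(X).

For X ~ Poisson(λ=3):
Var(X) = 3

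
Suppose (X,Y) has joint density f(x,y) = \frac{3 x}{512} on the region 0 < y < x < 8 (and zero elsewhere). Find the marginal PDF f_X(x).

f_X(x) = ∫_0^x \frac{3 x}{512} dy = \frac{3 x^{2}}{512}
for 0 < x < 8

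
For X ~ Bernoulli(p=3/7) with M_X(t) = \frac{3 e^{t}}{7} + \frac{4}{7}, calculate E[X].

To find E[X], compute M^(1)(0):
M^(1)(t) = \frac{3 e^{t}}{7}
M^(1)(0) = \frac{3}{7}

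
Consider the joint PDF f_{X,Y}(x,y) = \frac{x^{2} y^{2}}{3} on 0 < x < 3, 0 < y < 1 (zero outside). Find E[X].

f_X(x) = ∫_0^1 \frac{x^{2} y^{2}}{3} dy = \frac{x^{2}}{9}
E[X] = ∫_0^3 x × (\frac{x^{2}}{9}) dx = \frac{9}{4}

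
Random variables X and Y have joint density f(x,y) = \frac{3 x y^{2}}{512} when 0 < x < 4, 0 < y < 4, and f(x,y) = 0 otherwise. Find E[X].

f_X(x) = ∫_0^4 \frac{3 x y^{2}}{512} dy = \frac{x}{8}
E[X] = ∫_0^4 x × (\frac{x}{8}) dx = \frac{8}{3}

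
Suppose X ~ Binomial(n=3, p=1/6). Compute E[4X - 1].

For X ~ Binomial(n=3, p=1/6):
E[X] = \frac{1}{2}
E[4X - 1] = 4 × E[X] - 1 = 1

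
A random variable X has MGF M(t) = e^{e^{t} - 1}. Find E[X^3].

To find E[X^3], compute M^(3)(0):
M^(1)(t) = e^{t} e^{e^{t} - 1}
M^(2)(t) = e^{2 t} e^{e^{t} - 1} + e^{t} e^{e^{t} - 1}
M^(3)(t) = e^{3 t} e^{e^{t} - 1} + 3 e^{2 t} e^{e^{t} - 1} + e^{t} e^{e^{t} - 1}
M^(3)(0) = 5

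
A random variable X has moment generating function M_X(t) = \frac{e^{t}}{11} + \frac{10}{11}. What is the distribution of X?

The MGF M(t) = \frac{e^{t}}{11} + \frac{10}{11} is the standard form for the Bernoulli distribution.
Comparing with the known MGF formula identifies: Bernoulli(p=1/11)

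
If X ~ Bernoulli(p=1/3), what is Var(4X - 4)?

For X ~ Bernoulli(p=1/3):
Var(X) = \frac{2}{9}
Var(4X - 4) = (4)² × Var(X) = 16 × \frac{2}{9} = \frac{32}{9}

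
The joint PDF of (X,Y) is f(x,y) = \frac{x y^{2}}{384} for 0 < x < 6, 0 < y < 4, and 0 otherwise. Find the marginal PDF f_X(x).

f_X(x) = ∫_0^4 f(x,y) dy
= ∫_0^4 \frac{x y^{2}}{384} dy
= \frac{x}{18} for 0 < x < 6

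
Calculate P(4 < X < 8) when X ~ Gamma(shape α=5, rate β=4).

P(4 < X < 8) = ∫_{4}^{8} f(x) dx
where f(x) = \frac{128 x^{4} e^{- 4 x}}{3}
= \frac{-149091 + 10675 e^{16}}{3 e^{32}}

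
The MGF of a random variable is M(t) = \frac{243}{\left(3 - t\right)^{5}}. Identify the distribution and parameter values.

The MGF M(t) = \frac{243}{\left(3 - t\right)^{5}} is the standard form for the Gamma distribution.
Comparing with the known MGF formula identifies: Gamma(shape α=5, rate β=3)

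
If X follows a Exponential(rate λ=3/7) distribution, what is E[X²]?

Using the identity E[X²] = Var(X) + (E[X])²:
E[X] = \frac{7}{3}
Var(X) = \frac{49}{9}
E[X²] = \frac{49}{9} + (\frac{7}{3})²
= \frac{98}{9}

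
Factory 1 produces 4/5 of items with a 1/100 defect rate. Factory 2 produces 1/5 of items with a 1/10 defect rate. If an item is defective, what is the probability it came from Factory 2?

Using Bayes' theorem:
P(F1) = 4/5, P(D|F1) = 1/100
P(F2) = 1/5, P(D|F2) = 1/10
P(D) = P(D|F1)P(F1) + P(D|F2)P(F2)
     = \frac{7}{250}
P(F2|D) = P(D|F2)P(F2) / P(D)
= \frac{5}{7}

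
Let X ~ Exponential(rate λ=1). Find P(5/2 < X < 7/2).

P(5/2 < X < 7/2) = ∫_{5/2}^{7/2} f(x) dx
where f(x) = e^{- x}
= - \frac{1 - e}{e^{\frac{7}{2}}}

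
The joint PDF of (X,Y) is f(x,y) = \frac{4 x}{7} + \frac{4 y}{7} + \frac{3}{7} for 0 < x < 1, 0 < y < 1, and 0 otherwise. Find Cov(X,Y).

E[XY] = ∫∫ xy × f(x,y) dx dy = \frac{25}{84}
E[X] = \frac{23}{42}
E[Y] = \frac{23}{42}
Cov(X,Y) = E[XY] - E[X]E[Y] = - \frac{1}{441}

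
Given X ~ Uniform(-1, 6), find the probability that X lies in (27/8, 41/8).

P(27/8 < X < 41/8) = ∫_{27/8}^{41/8} f(x) dx
where f(x) = \frac{1}{7}
= \frac{1}{4}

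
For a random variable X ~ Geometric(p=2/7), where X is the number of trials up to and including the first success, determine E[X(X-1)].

E[X(X-1)] = E[X² - X] = E[X²] - E[X]
E[X] = \frac{7}{2}
E[X²] = Var(X) + (E[X])² = \frac{35}{4} + (\frac{7}{2})² = 21
E[X(X-1)] = 21 - \frac{7}{2} = \frac{35}{2}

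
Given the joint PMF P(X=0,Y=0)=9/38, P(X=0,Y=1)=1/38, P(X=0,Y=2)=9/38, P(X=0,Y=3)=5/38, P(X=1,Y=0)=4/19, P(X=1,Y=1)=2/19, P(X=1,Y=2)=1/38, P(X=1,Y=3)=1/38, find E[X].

First find marginal of X:
P(X=0) = 12/19
P(X=1) = 7/19
E[X] = 0 × 12/19 + 1 × 7/19 = 7/19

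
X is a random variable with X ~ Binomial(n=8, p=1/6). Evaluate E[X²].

Using the identity E[X²] = Var(X) + (E[X])²:
E[X] = \frac{4}{3}
Var(X) = \frac{10}{9}
E[X²] = \frac{10}{9} + (\frac{4}{3})²
= \frac{26}{9}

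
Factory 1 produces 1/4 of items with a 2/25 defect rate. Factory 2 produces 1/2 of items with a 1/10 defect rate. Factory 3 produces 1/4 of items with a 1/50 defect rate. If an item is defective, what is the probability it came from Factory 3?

Using Bayes' theorem:
P(F1) = 1/4, P(D|F1) = 2/25
P(F2) = 1/2, P(D|F2) = 1/10
P(F3) = 1/4, P(D|F3) = 1/50
P(D) = P(D|F1)P(F1) + P(D|F2)P(F2) + P(D|F3)P(F3)
     = \frac{3}{40}
P(F3|D) = P(D|F3)P(F3) / P(D)
= \frac{1}{15}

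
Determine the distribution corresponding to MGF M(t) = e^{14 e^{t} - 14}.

The MGF M(t) = e^{14 e^{t} - 14} is the standard form for the Poisson distribution.
Comparing with the known MGF formula identifies: Poisson(λ=14)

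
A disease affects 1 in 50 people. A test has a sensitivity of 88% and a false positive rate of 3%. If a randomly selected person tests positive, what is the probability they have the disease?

Let D = the rare event, + = positive/flagged.
P(D) = 1/50
P(+|D) = 88/100 = 22/25
P(+|D') = 3/100
P(+) = P(+|D)P(D) + P(+|D')P(D')
     = \frac{22}{25} × \frac{1}{50} + \frac{3}{100} × \frac{49}{50}
     = \frac{47}{1000}
P(D|+) = P(+|D)P(D)/P(+) = \frac{88}{235}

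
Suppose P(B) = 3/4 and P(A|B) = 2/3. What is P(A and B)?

By definition, P(A|B) = P(A ∩ B) / P(B)
So P(A ∩ B) = P(A|B) × P(B)
= 2/3 × 3/4
= 1/2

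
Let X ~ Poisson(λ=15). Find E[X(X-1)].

E[X(X-1)] = E[X² - X] = E[X²] - E[X]
E[X] = 15
E[X²] = Var(X) + (E[X])² = 15 + (15)² = 240
E[X(X-1)] = 240 - 15 = 225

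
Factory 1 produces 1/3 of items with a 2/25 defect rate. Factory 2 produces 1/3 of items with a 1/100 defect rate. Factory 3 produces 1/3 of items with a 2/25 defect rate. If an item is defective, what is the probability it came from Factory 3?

Using Bayes' theorem:
P(F1) = 1/3, P(D|F1) = 2/25
P(F2) = 1/3, P(D|F2) = 1/100
P(F3) = 1/3, P(D|F3) = 2/25
P(D) = P(D|F1)P(F1) + P(D|F2)P(F2) + P(D|F3)P(F3)
     = \frac{17}{300}
P(F3|D) = P(D|F3)P(F3) / P(D)
= \frac{8}{17}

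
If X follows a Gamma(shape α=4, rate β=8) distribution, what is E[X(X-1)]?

E[X(X-1)] = E[X² - X] = E[X²] - E[X]
E[X] = \frac{1}{2}
E[X²] = Var(X) + (E[X])² = \frac{1}{16} + (\frac{1}{2})² = \frac{5}{16}
E[X(X-1)] = \frac{5}{16} - \frac{1}{2} = - \frac{3}{16}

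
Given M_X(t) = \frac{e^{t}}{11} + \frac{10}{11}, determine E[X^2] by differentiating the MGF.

To find E[X^2], compute M^(2)(0):
M^(1)(t) = \frac{e^{t}}{11}
M^(2)(t) = \frac{e^{t}}{11}
M^(2)(0) = \frac{1}{11}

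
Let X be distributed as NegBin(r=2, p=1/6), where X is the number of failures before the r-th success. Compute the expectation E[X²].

Using the identity E[X²] = Var(X) + (E[X])²:
E[X] = 10
Var(X) = 60
E[X²] = 60 + (10)²
= 160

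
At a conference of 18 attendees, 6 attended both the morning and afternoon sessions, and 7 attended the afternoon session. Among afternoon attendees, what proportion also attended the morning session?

P(A ∩ B) = 6/18 = 1/3
P(B) = 7/18
P(A|B) = P(A ∩ B) / P(B) = (1/3) / (7/18) = 6/7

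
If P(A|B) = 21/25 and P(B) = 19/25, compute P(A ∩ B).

By definition, P(A|B) = P(A ∩ B) / P(B)
So P(A ∩ B) = P(A|B) × P(B)
= 21/25 × 19/25
= 399/625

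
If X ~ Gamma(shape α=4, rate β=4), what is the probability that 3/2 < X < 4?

P(3/2 < X < 4) = ∫_{3/2}^{4} f(x) dx
where f(x) = \frac{128 x^{3} e^{- 4 x}}{3}
= \frac{-2483 + 183 e^{10}}{3 e^{16}}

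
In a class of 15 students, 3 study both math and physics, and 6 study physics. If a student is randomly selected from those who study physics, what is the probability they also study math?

P(A ∩ B) = 3/15 = 1/5
P(B) = 6/15 = 2/5
P(A|B) = P(A ∩ B) / P(B) = (1/5) / (2/5) = 1/2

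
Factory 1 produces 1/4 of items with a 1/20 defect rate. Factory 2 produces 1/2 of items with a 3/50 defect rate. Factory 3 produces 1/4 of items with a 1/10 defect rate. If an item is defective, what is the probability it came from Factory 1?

Using Bayes' theorem:
P(F1) = 1/4, P(D|F1) = 1/20
P(F2) = 1/2, P(D|F2) = 3/50
P(F3) = 1/4, P(D|F3) = 1/10
P(D) = P(D|F1)P(F1) + P(D|F2)P(F2) + P(D|F3)P(F3)
     = \frac{27}{400}
P(F1|D) = P(D|F1)P(F1) / P(D)
= \frac{5}{27}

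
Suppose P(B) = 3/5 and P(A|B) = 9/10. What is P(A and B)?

By definition, P(A|B) = P(A ∩ B) / P(B)
So P(A ∩ B) = P(A|B) × P(B)
= 9/10 × 3/5
= 27/50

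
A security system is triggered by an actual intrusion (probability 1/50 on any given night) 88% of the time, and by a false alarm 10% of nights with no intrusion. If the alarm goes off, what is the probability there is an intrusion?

Let D = the rare event, + = positive/flagged.
P(D) = 1/50
P(+|D) = 88/100 = 22/25
P(+|D') = 10/100 = 1/10
P(+) = P(+|D)P(D) + P(+|D')P(D')
     = \frac{22}{25} × \frac{1}{50} + \frac{1}{10} × \frac{49}{50}
     = \frac{289}{2500}
P(D|+) = P(+|D)P(D)/P(+) = \frac{44}{289}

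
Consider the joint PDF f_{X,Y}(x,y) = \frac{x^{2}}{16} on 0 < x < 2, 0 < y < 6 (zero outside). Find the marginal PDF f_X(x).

f_X(x) = ∫_0^6 f(x,y) dy
= ∫_0^6 \frac{x^{2}}{16} dy
= \frac{3 x^{2}}{8} for 0 < x < 2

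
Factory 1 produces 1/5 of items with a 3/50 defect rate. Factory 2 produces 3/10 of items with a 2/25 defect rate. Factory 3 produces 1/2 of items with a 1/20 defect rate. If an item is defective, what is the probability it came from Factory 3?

Using Bayes' theorem:
P(F1) = 1/5, P(D|F1) = 3/50
P(F2) = 3/10, P(D|F2) = 2/25
P(F3) = 1/2, P(D|F3) = 1/20
P(D) = P(D|F1)P(F1) + P(D|F2)P(F2) + P(D|F3)P(F3)
     = \frac{61}{1000}
P(F3|D) = P(D|F3)P(F3) / P(D)
= \frac{25}{61}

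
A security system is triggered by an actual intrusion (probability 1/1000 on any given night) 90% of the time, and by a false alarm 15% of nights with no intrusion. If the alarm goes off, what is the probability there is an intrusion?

Let D = the rare event, + = positive/flagged.
P(D) = 1/1000
P(+|D) = 90/100 = 9/10
P(+|D') = 15/100 = 3/20
P(+) = P(+|D)P(D) + P(+|D')P(D')
     = \frac{9}{10} × \frac{1}{1000} + \frac{3}{20} × \frac{999}{1000}
     = \frac{603}{4000}
P(D|+) = P(+|D)P(D)/P(+) = \frac{2}{335}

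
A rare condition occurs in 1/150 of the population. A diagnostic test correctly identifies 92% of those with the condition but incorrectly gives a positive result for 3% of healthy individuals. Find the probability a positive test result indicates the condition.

Let D = the rare event, + = positive/flagged.
P(D) = 1/150
P(+|D) = 92/100 = 23/25
P(+|D') = 3/100
P(+) = P(+|D)P(D) + P(+|D')P(D')
     = \frac{23}{25} × \frac{1}{150} + \frac{3}{100} × \frac{149}{150}
     = \frac{539}{15000}
P(D|+) = P(+|D)P(D)/P(+) = \frac{92}{539}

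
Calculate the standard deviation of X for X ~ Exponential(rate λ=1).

For X ~ Exponential(rate λ=1):
Var(X) = 1
SD(X) = √(Var(X)) = √(1) = 1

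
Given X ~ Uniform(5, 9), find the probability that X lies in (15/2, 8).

P(15/2 < X < 8) = ∫_{15/2}^{8} f(x) dx
where f(x) = \frac{1}{4}
= \frac{1}{8}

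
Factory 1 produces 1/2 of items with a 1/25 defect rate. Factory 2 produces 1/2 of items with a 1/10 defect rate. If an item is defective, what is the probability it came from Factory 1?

Using Bayes' theorem:
P(F1) = 1/2, P(D|F1) = 1/25
P(F2) = 1/2, P(D|F2) = 1/10
P(D) = P(D|F1)P(F1) + P(D|F2)P(F2)
     = \frac{7}{100}
P(F1|D) = P(D|F1)P(F1) / P(D)
= \frac{2}{7}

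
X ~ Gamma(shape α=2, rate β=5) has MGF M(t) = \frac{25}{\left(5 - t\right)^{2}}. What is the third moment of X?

To find E[X^3], compute M^(3)(0):
M^(1)(t) = \frac{50}{\left(5 - t\right)^{3}}
M^(2)(t) = \frac{150}{\left(5 - t\right)^{4}}
M^(3)(t) = \frac{600}{\left(5 - t\right)^{5}}
M^(3)(0) = \frac{24}{125}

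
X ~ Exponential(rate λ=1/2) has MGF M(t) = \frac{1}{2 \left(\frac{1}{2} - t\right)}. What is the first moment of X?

To find E[X], compute M^(1)(0):
M^(1)(t) = \frac{1}{2 \left(\frac{1}{2} - t\right)^{2}}
M^(1)(0) = 2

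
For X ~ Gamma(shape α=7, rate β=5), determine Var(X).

For X ~ Gamma(shape α=7, rate β=5):
Var(X) = \frac{7}{25}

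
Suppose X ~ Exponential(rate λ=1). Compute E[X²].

Using the identity E[X²] = Var(X) + (E[X])²:
E[X] = 1
Var(X) = 1
E[X²] = 1 + (1)²
= 2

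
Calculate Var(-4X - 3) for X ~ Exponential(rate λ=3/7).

For X ~ Exponential(rate λ=3/7):
Var(X) = \frac{49}{9}
Var(-4X - 3) = (-4)² × Var(X) = 16 × \frac{49}{9} = \frac{784}{9}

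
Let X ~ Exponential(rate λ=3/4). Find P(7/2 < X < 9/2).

P(7/2 < X < 9/2) = ∫_{7/2}^{9/2} f(x) dx
where f(x) = \frac{3 e^{- \frac{3 x}{4}}}{4}
= - \frac{1 - e^{\frac{3}{4}}}{e^{\frac{27}{8}}}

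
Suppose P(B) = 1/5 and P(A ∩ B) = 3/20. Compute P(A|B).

P(A|B) = P(A ∩ B) / P(B)
= (3/20) / (1/5)
= 3/4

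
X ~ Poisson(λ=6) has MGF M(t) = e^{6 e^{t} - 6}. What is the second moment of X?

To find E[X^2], compute M^(2)(0):
M^(1)(t) = 6 e^{t} e^{6 e^{t} - 6}
M^(2)(t) = 36 e^{2 t} e^{6 e^{t} - 6} + 6 e^{t} e^{6 e^{t} - 6}
M^(2)(0) = 42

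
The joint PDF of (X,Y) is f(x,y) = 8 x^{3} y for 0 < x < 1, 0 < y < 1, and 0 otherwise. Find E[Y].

E[Y] = ∫_0^1 ∫_0^1 y × f(x,y) dx dy
= \frac{2}{3}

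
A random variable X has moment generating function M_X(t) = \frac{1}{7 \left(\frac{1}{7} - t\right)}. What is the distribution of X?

The MGF M(t) = \frac{1}{7 \left(\frac{1}{7} - t\right)} is the standard form for the Exponential distribution.
Comparing with the known MGF formula identifies: Exponential(rate λ=1/7)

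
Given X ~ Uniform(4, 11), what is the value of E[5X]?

For X ~ Uniform(4, 11):
E[X] = \frac{15}{2}
E[5X] = 5 × E[X] + 0 = \frac{75}{2}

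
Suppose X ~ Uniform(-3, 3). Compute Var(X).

For X ~ Uniform(-3, 3):
Var(X) = 3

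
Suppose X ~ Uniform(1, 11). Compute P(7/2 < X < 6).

P(7/2 < X < 6) = ∫_{7/2}^{6} f(x) dx
where f(x) = \frac{1}{10}
= \frac{1}{4}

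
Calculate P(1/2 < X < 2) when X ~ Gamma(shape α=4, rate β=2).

P(1/2 < X < 2) = ∫_{1/2}^{2} f(x) dx
where f(x) = \frac{8 x^{3} e^{- 2 x}}{3}
= \frac{-71 + 8 e^{3}}{3 e^{4}}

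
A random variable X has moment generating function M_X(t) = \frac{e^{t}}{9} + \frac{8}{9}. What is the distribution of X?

The MGF M(t) = \frac{e^{t}}{9} + \frac{8}{9} is the standard form for the Bernoulli distribution.
Comparing with the known MGF formula identifies: Bernoulli(p=1/9)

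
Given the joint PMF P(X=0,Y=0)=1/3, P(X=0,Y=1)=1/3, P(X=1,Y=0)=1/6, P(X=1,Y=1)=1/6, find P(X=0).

P(X=0) = P(X=0,Y=0) + P(X=0,Y=1)
= 1/3 + 1/3
= 2/3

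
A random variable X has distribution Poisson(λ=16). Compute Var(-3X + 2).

For X ~ Poisson(λ=16):
Var(X) = 16
Var(-3X + 2) = (-3)² × Var(X) = 9 × 16 = 144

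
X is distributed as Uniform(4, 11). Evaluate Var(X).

For X ~ Uniform(4, 11):
Var(X) = \frac{49}{12}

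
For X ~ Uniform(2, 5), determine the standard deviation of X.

For X ~ Uniform(2, 5):
Var(X) = \frac{3}{4}
SD(X) = √(Var(X)) = √(\frac{3}{4}) = \frac{\sqrt{3}}{2}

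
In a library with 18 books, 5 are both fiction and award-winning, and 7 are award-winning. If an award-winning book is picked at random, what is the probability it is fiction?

P(A ∩ B) = 5/18
P(B) = 7/18
P(A|B) = P(A ∩ B) / P(B) = (5/18) / (7/18) = 5/7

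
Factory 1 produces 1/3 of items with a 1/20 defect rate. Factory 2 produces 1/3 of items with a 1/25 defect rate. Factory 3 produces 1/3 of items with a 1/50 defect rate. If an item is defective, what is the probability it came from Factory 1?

Using Bayes' theorem:
P(F1) = 1/3, P(D|F1) = 1/20
P(F2) = 1/3, P(D|F2) = 1/25
P(F3) = 1/3, P(D|F3) = 1/50
P(D) = P(D|F1)P(F1) + P(D|F2)P(F2) + P(D|F3)P(F3)
     = \frac{11}{300}
P(F1|D) = P(D|F1)P(F1) / P(D)
= \frac{5}{11}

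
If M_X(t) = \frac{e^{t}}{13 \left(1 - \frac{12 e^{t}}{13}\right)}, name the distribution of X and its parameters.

The MGF M(t) = \frac{e^{t}}{13 \left(1 - \frac{12 e^{t}}{13}\right)} is the standard form for the Geometric distribution.
Comparing with the known MGF formula identifies: Geometric(p=1/13), X = trial number of first success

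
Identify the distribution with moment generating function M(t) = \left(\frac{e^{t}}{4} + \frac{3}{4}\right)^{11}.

The MGF M(t) = \left(\frac{e^{t}}{4} + \frac{3}{4}\right)^{11} is the standard form for the Binomial distribution.
Comparing with the known MGF formula identifies: Binomial(n=11, p=1/4)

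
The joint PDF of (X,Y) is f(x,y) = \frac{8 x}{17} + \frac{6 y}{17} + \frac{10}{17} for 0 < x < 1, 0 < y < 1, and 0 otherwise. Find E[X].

E[X] = ∫_0^1 ∫_0^1 x × f(x,y) dy dx
= ∫_0^1 ∫_0^1 x × (\frac{8 x}{17} + \frac{6 y}{17} + \frac{10}{17}) dy dx
= \frac{55}{102}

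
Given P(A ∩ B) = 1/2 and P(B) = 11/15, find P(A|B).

P(A|B) = P(A ∩ B) / P(B)
= (1/2) / (11/15)
= 15/22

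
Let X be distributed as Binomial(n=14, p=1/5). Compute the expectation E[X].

For X ~ Binomial(n=14, p=1/5), the expected value is:
E[X] = \frac{14}{5}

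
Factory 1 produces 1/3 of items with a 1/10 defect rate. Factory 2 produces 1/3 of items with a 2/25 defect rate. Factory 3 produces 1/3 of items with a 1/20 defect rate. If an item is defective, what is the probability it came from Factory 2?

Using Bayes' theorem:
P(F1) = 1/3, P(D|F1) = 1/10
P(F2) = 1/3, P(D|F2) = 2/25
P(F3) = 1/3, P(D|F3) = 1/20
P(D) = P(D|F1)P(F1) + P(D|F2)P(F2) + P(D|F3)P(F3)
     = \frac{23}{300}
P(F2|D) = P(D|F2)P(F2) / P(D)
= \frac{8}{23}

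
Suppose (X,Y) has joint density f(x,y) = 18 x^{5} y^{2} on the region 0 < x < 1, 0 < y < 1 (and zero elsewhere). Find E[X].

E[X] = ∫_0^1 ∫_0^1 x × f(x,y) dy dx
= ∫_0^1 ∫_0^1 x × (18 x^{5} y^{2}) dy dx
= \frac{6}{7}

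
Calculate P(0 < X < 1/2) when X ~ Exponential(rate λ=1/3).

P(0 < X < 1/2) = ∫_{0}^{1/2} f(x) dx
where f(x) = \frac{e^{- \frac{x}{3}}}{3}
= 1 - e^{- \frac{1}{6}}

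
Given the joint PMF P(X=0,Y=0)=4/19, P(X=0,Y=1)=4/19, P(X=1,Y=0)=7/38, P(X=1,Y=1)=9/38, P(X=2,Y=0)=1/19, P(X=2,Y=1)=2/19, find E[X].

First find marginal of X:
P(X=0) = 8/19
P(X=1) = 8/19
P(X=2) = 3/19
E[X] = 0 × 8/19 + 1 × 8/19 + 2 × 3/19 = 14/19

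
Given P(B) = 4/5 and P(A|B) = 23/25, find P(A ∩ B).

By definition, P(A|B) = P(A ∩ B) / P(B)
So P(A ∩ B) = P(A|B) × P(B)
= 23/25 × 4/5
= 92/125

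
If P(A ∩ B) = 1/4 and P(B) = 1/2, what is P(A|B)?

P(A|B) = P(A ∩ B) / P(B)
= (1/4) / (1/2)
= 1/2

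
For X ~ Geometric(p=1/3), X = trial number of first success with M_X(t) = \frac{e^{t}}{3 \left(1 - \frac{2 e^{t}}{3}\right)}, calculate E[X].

To find E[X], compute M^(1)(0):
M^(1)(t) = \frac{e^{t}}{3 \left(1 - \frac{2 e^{t}}{3}\right)} + \frac{2 e^{2 t}}{9 \left(1 - \frac{2 e^{t}}{3}\right)^{2}}
M^(1)(0) = 3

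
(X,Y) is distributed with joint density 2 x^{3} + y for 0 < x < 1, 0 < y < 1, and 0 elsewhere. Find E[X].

E[X] = ∫_0^1 ∫_0^1 x × f(x,y) dy dx
= ∫_0^1 ∫_0^1 x × (2 x^{3} + y) dy dx
= \frac{13}{20}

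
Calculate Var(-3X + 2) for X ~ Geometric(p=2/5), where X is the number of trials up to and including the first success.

For X ~ Geometric(p=2/5), where X is the number of trials up to and including the first success:
Var(X) = \frac{15}{4}
Var(-3X + 2) = (-3)² × Var(X) = 9 × \frac{15}{4} = \frac{135}{4}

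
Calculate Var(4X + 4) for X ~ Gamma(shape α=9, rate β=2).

For X ~ Gamma(shape α=9, rate β=2):
Var(X) = \frac{9}{4}
Var(4X + 4) = (4)² × Var(X) = 16 × \frac{9}{4} = 36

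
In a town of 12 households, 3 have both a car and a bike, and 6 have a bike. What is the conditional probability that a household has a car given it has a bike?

P(A ∩ B) = 3/12 = 1/4
P(B) = 6/12 = 1/2
P(A|B) = P(A ∩ B) / P(B) = (1/4) / (1/2) = 1/2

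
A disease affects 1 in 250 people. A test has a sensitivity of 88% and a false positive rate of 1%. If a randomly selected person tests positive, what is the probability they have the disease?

Let D = the rare event, + = positive/flagged.
P(D) = 1/250
P(+|D) = 88/100 = 22/25
P(+|D') = 1/100
P(+) = P(+|D)P(D) + P(+|D')P(D')
     = \frac{22}{25} × \frac{1}{250} + \frac{1}{100} × \frac{249}{250}
     = \frac{337}{25000}
P(D|+) = P(+|D)P(D)/P(+) = \frac{88}{337}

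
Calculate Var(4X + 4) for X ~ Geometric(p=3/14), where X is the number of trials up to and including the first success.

For X ~ Geometric(p=3/14), where X is the number of trials up to and including the first success:
Var(X) = \frac{154}{9}
Var(4X + 4) = (4)² × Var(X) = 16 × \frac{154}{9} = \frac{2464}{9}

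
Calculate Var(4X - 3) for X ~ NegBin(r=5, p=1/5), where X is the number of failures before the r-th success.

For X ~ NegBin(r=5, p=1/5), where X is the number of failures before the r-th success:
Var(X) = 100
Var(4X - 3) = (4)² × Var(X) = 16 × 100 = 1600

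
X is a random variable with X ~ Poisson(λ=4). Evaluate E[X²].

Using the identity E[X²] = Var(X) + (E[X])²:
E[X] = 4
Var(X) = 4
E[X²] = 4 + (4)²
= 20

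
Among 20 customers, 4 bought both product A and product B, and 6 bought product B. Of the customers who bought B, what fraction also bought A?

P(A ∩ B) = 4/20 = 1/5
P(B) = 6/20 = 3/10
P(A|B) = P(A ∩ B) / P(B) = (1/5) / (3/10) = 2/3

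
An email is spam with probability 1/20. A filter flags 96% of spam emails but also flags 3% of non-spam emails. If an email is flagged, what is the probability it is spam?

Let D = the rare event, + = positive/flagged.
P(D) = 1/20
P(+|D) = 96/100 = 24/25
P(+|D') = 3/100
P(+) = P(+|D)P(D) + P(+|D')P(D')
     = \frac{24}{25} × \frac{1}{20} + \frac{3}{100} × \frac{19}{20}
     = \frac{153}{2000}
P(D|+) = P(+|D)P(D)/P(+) = \frac{32}{51}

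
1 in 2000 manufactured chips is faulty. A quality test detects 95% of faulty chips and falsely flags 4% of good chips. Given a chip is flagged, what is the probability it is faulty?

Let D = the rare event, + = positive/flagged.
P(D) = 1/2000
P(+|D) = 95/100 = 19/20
P(+|D') = 4/100 = 1/25
P(+) = P(+|D)P(D) + P(+|D')P(D')
     = \frac{19}{20} × \frac{1}{2000} + \frac{1}{25} × \frac{1999}{2000}
     = \frac{8091}{200000}
P(D|+) = P(+|D)P(D)/P(+) = \frac{95}{8091}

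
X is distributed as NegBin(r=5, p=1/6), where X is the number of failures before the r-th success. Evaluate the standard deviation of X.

For X ~ NegBin(r=5, p=1/6), where X is the number of failures before the r-th success:
Var(X) = 150
SD(X) = √(Var(X)) = √(150) = 5 \sqrt{6}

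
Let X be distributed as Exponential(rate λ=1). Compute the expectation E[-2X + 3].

For X ~ Exponential(rate λ=1):
E[X] = 1
E[-2X + 3] = -2 × E[X] + 3 = 1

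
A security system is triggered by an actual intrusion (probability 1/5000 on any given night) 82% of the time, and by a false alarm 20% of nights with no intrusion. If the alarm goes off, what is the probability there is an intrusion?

Let D = the rare event, + = positive/flagged.
P(D) = 1/5000
P(+|D) = 82/100 = 41/50
P(+|D') = 20/100 = 1/5
P(+) = P(+|D)P(D) + P(+|D')P(D')
     = \frac{41}{50} × \frac{1}{5000} + \frac{1}{5} × \frac{4999}{5000}
     = \frac{50031}{250000}
P(D|+) = P(+|D)P(D)/P(+) = \frac{41}{50031}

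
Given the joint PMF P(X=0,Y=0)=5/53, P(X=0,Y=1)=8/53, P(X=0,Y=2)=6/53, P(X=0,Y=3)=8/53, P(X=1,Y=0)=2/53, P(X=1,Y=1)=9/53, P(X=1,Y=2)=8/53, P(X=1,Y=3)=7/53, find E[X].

First find marginal of X:
P(X=0) = 27/53
P(X=1) = 26/53
E[X] = 0 × 27/53 + 1 × 26/53 = 26/53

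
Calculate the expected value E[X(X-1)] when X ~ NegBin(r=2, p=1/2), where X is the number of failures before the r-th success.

E[X(X-1)] = E[X² - X] = E[X²] - E[X]
E[X] = 2
E[X²] = Var(X) + (E[X])² = 4 + (2)² = 8
E[X(X-1)] = 8 - 2 = 6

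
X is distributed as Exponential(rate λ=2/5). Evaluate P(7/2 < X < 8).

P(7/2 < X < 8) = ∫_{7/2}^{8} f(x) dx
where f(x) = \frac{2 e^{- \frac{2 x}{5}}}{5}
= - \frac{1 - e^{\frac{9}{5}}}{e^{\frac{16}{5}}}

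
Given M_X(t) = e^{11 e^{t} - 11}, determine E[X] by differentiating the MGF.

To find E[X], compute M^(1)(0):
M^(1)(t) = 11 e^{t} e^{11 e^{t} - 11}
M^(1)(0) = 11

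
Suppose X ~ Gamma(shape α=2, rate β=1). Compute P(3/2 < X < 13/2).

P(3/2 < X < 13/2) = ∫_{3/2}^{13/2} f(x) dx
where f(x) = x e^{- x}
= \frac{5 \left(-3 + e^{5}\right)}{2 e^{\frac{13}{2}}}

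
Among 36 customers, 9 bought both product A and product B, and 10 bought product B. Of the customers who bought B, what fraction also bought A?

P(A ∩ B) = 9/36 = 1/4
P(B) = 10/36 = 5/18
P(A|B) = P(A ∩ B) / P(B) = (1/4) / (5/18) = 9/10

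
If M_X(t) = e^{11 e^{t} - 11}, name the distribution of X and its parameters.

The MGF M(t) = e^{11 e^{t} - 11} is the standard form for the Poisson distribution.
Comparing with the known MGF formula identifies: Poisson(λ=11)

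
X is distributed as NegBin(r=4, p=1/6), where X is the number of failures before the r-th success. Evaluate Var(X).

For X ~ NegBin(r=4, p=1/6), where X is the number of failures before the r-th success:
Var(X) = 120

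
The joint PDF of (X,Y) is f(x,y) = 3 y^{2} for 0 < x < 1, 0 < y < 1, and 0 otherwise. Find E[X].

f_X(x) = ∫_0^1 3 y^{2} dy = 1
E[X] = ∫_0^1 x × (1) dx = \frac{1}{2}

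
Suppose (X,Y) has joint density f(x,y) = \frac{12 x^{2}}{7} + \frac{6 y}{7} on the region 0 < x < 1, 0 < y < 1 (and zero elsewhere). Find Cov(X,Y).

E[XY] = ∫∫ xy × f(x,y) dx dy = \frac{5}{14}
E[X] = \frac{9}{14}
E[Y] = \frac{4}{7}
Cov(X,Y) = E[XY] - E[X]E[Y] = - \frac{1}{98}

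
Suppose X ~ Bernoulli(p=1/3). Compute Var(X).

For X ~ Bernoulli(p=1/3):
Var(X) = \frac{2}{9}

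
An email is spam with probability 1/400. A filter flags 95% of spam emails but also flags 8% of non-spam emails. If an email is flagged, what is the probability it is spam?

Let D = the rare event, + = positive/flagged.
P(D) = 1/400
P(+|D) = 95/100 = 19/20
P(+|D') = 8/100 = 2/25
P(+) = P(+|D)P(D) + P(+|D')P(D')
     = \frac{19}{20} × \frac{1}{400} + \frac{2}{25} × \frac{399}{400}
     = \frac{3287}{40000}
P(D|+) = P(+|D)P(D)/P(+) = \frac{5}{173}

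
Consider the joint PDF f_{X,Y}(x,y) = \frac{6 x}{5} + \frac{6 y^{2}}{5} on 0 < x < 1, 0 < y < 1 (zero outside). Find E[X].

E[X] = ∫_0^1 ∫_0^1 x × f(x,y) dy dx
= ∫_0^1 ∫_0^1 x × (\frac{6 x}{5} + \frac{6 y^{2}}{5}) dy dx
= \frac{3}{5}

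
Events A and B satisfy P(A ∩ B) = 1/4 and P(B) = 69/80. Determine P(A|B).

P(A|B) = P(A ∩ B) / P(B)
= (1/4) / (69/80)
= 20/69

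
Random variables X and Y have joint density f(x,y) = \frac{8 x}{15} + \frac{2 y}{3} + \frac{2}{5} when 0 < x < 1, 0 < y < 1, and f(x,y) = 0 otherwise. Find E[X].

E[X] = ∫_0^1 ∫_0^1 x × f(x,y) dy dx
= ∫_0^1 ∫_0^1 x × (\frac{8 x}{15} + \frac{2 y}{3} + \frac{2}{5}) dy dx
= \frac{49}{90}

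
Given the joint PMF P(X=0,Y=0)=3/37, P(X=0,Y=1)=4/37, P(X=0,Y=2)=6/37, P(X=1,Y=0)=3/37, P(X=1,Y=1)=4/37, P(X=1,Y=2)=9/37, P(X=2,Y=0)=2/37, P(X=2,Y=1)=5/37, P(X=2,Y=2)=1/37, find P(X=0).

P(X=0) = P(X=0,Y=0) + P(X=0,Y=1) + P(X=0,Y=2)
= 3/37 + 4/37 + 6/37
= 13/37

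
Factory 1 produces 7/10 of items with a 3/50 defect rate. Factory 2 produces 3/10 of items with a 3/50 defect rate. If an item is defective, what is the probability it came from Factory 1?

Using Bayes' theorem:
P(F1) = 7/10, P(D|F1) = 3/50
P(F2) = 3/10, P(D|F2) = 3/50
P(D) = P(D|F1)P(F1) + P(D|F2)P(F2)
     = \frac{3}{50}
P(F1|D) = P(D|F1)P(F1) / P(D)
= \frac{7}{10}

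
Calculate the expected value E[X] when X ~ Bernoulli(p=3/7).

For X ~ Bernoulli(p=3/7), the expected value is:
E[X] = \frac{3}{7}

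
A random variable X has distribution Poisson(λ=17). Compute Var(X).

For X ~ Poisson(λ=17):
Var(X) = 17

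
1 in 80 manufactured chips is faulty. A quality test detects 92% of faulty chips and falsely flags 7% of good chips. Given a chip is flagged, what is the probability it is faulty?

Let D = the rare event, + = positive/flagged.
P(D) = 1/80
P(+|D) = 92/100 = 23/25
P(+|D') = 7/100
P(+) = P(+|D)P(D) + P(+|D')P(D')
     = \frac{23}{25} × \frac{1}{80} + \frac{7}{100} × \frac{79}{80}
     = \frac{129}{1600}
P(D|+) = P(+|D)P(D)/P(+) = \frac{92}{645}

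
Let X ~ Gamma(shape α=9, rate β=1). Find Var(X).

For X ~ Gamma(shape α=9, rate β=1):
Var(X) = 9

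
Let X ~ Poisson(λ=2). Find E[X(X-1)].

E[X(X-1)] = E[X² - X] = E[X²] - E[X]
E[X] = 2
E[X²] = Var(X) + (E[X])² = 2 + (2)² = 6
E[X(X-1)] = 6 - 2 = 4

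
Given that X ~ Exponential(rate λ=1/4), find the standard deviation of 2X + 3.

For X ~ Exponential(rate λ=1/4):
Var(X) = 16
SD(X) = √(Var(X)) = √(16) = 4
SD(2X + 3) = |2| × SD(X) = 2 × 4 = 8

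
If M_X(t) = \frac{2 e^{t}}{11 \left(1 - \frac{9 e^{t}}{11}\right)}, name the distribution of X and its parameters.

The MGF M(t) = \frac{2 e^{t}}{11 \left(1 - \frac{9 e^{t}}{11}\right)} is the standard form for the Geometric distribution.
Comparing with the known MGF formula identifies: Geometric(p=2/11), X = trial number of first success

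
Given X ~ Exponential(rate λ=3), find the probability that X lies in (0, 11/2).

P(0 < X < 11/2) = ∫_{0}^{11/2} f(x) dx
where f(x) = 3 e^{- 3 x}
= 1 - e^{- \frac{33}{2}}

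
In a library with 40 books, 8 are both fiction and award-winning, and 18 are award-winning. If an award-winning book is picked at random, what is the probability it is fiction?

P(A ∩ B) = 8/40 = 1/5
P(B) = 18/40 = 9/20
P(A|B) = P(A ∩ B) / P(B) = (1/5) / (9/20) = 4/9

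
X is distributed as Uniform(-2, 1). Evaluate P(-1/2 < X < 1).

P(-1/2 < X < 1) = ∫_{-1/2}^{1} f(x) dx
where f(x) = \frac{1}{3}
= \frac{1}{2}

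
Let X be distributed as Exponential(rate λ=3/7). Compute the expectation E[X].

For X ~ Exponential(rate λ=3/7), the expected value is:
E[X] = \frac{7}{3}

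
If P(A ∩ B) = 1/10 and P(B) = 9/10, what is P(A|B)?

P(A|B) = P(A ∩ B) / P(B)
= (1/10) / (9/10)
= 1/9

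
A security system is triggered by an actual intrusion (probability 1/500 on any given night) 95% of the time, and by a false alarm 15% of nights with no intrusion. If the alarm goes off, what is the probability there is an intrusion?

Let D = the rare event, + = positive/flagged.
P(D) = 1/500
P(+|D) = 95/100 = 19/20
P(+|D') = 15/100 = 3/20
P(+) = P(+|D)P(D) + P(+|D')P(D')
     = \frac{19}{20} × \frac{1}{500} + \frac{3}{20} × \frac{499}{500}
     = \frac{379}{2500}
P(D|+) = P(+|D)P(D)/P(+) = \frac{19}{1516}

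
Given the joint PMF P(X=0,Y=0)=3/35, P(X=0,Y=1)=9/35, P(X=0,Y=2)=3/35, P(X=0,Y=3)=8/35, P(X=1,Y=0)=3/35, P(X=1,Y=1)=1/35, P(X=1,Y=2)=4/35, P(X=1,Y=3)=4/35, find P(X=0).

P(X=0) = P(X=0,Y=0) + P(X=0,Y=1) + P(X=0,Y=2) + P(X=0,Y=3)
= 3/35 + 9/35 + 3/35 + 8/35
= 23/35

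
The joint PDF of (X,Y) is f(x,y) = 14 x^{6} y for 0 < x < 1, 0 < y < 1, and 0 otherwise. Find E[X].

E[X] = ∫_0^1 ∫_0^1 x × f(x,y) dy dx
= ∫_0^1 ∫_0^1 x × (14 x^{6} y) dy dx
= \frac{7}{8}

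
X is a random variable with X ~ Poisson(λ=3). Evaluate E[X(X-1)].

E[X(X-1)] = E[X² - X] = E[X²] - E[X]
E[X] = 3
E[X²] = Var(X) + (E[X])² = 3 + (3)² = 12
E[X(X-1)] = 12 - 3 = 9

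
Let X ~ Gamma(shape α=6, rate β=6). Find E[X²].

Using the identity E[X²] = Var(X) + (E[X])²:
E[X] = 1
Var(X) = \frac{1}{6}
E[X²] = \frac{1}{6} + (1)²
= \frac{7}{6}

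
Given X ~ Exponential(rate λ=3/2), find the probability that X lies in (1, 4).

P(1 < X < 4) = ∫_{1}^{4} f(x) dx
where f(x) = \frac{3 e^{- \frac{3 x}{2}}}{2}
= - \frac{1}{e^{6}} + e^{- \frac{3}{2}}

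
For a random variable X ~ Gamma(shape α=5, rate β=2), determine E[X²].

Using the identity E[X²] = Var(X) + (E[X])²:
E[X] = \frac{5}{2}
Var(X) = \frac{5}{4}
E[X²] = \frac{5}{4} + (\frac{5}{2})²
= \frac{15}{2}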